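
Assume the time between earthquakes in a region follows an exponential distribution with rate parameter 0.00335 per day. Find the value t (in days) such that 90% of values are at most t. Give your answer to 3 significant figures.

687

Set 1 − e^(−λt) = 0.9, so t = −ln(0.1)/λ = 2.3026/0.00335 ≈ 687.339 days.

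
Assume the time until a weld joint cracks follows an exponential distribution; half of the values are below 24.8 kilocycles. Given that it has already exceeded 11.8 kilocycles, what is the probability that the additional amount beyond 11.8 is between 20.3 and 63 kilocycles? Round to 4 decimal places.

0.3951

For an exponential, median = ln(2)/λ, so λ = ln 2 / 24.8 = 0.0279495 per kilocycle.
Memoryless: the residual past 11.8 is again Exp(λ).
P(20.3 < residual < 63) = e^(−λ·20.3) − e^(−λ·63) = 0.56701 − 0.17190 ≈ 0.3951.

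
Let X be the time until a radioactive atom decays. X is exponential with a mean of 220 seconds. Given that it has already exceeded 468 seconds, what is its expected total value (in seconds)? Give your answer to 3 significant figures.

688

The rate is λ = 1/220 = 0.00454545 per second.
By memorylessness, E[X | X > 468] = 468 + 1/λ = 468 + 220 = 688 seconds.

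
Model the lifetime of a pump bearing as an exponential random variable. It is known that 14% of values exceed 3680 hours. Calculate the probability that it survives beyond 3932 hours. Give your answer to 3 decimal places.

0.122

e^(−λ·3680) = 0.14 ⇒ λ = −ln(0.14)/3680 = 0.00053427.
P(X > 3932) = e^(−0.00053427·3932) = e^(−2.1007) ≈ 0.122.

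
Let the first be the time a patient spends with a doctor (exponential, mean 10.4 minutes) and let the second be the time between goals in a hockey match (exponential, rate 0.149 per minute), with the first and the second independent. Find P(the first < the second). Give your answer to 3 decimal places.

0.392

λ_1 = 1/10.4 = 0.0961538, λ_2 = 0.149.
For independent exponentials, P(the first < the second) = λ_1/(λ_1+λ_2) = 0.0961538/0.245154 ≈ 0.392.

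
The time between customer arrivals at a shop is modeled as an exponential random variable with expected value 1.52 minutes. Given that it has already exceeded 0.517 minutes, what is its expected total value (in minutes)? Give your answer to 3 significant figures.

The rate is λ = 1/1.52 = 0.657895 per minute.
By memorylessness, E[X | X > 0.517] = 0.517 + 1/λ = 0.517 + 1.52 = 2.037 minutes.

2.04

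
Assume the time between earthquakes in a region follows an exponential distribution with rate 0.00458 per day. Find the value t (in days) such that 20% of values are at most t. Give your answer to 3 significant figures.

Set 1 − e^(−λt) = 0.2, so t = −ln(0.8)/λ = 0.22314/0.00458 ≈ 48.7213 days.

48.7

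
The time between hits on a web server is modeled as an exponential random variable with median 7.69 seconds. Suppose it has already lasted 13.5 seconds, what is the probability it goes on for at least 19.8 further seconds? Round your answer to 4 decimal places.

For an exponential, median = ln(2)/λ, so λ = ln 2 / 7.69 = 0.0901362 per second.
By the memoryless property, P(X > 13.5+19.8 | X > 13.5) = P(X > 19.8).
P(X > 19.8) = e^(−1.7847) ≈ 0.1678.

0.1678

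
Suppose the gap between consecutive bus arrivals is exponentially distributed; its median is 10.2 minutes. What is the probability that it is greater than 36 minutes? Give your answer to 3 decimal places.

0.087

For an exponential, median = ln(2)/λ, so λ = ln 2 / 10.2 = 0.0679556 per minute.
P(X > 36) = e^(−λ·36) = e^(−2.4464) ≈ 0.087.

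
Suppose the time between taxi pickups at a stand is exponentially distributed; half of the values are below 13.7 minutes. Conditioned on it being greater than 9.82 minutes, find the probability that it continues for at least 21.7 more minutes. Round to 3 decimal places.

0.334

For an exponential, median = ln(2)/λ, so λ = ln 2 / 13.7 = 0.0505947 per minute.
P(X > s+t | X > s) = e^(−λ(s+t))/e^(−λs) = e^(−λt), independent of s = 9.82.
P(X > 21.7) = e^(−1.0979) ≈ 0.334.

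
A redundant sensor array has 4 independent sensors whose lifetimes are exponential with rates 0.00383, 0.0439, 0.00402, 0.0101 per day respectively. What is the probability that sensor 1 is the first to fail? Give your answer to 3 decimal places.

The time to first failure is exponential with rate Σλ = 0.00383 + 0.0439 + 0.00402 + 0.0101 = 0.06185.
P(sensor 1 first) = λ_1/Σλ = 0.00383/0.06185 ≈ 0.062.

0.062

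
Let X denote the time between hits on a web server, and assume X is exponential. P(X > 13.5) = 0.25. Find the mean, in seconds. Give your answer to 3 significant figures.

9.74

e^(−λ·13.5) = 0.25 ⇒ λ = −ln(0.25)/13.5 = 0.102688.
Mean = 1/λ = 9.73819 seconds.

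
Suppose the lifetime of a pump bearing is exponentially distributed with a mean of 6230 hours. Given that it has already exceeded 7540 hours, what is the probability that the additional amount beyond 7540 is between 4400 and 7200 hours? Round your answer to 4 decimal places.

0.1786

The rate is λ = 1/6230 = 0.000160514 per hour.
Memoryless: the residual past 7540 is again Exp(λ).
P(4400 < residual < 7200) = e^(−λ·4400) − e^(−λ·7200) = 0.49349 − 0.31484 ≈ 0.1786.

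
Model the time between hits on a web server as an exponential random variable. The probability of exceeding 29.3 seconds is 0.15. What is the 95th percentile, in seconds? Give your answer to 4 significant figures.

46.27

e^(−λ·29.3) = 0.15 ⇒ λ = −ln(0.15)/29.3 = 0.0647481.
95th percentile: 1 − e^(−λt) = 0.95, t = −ln(0.05)/λ = 46.2675 seconds.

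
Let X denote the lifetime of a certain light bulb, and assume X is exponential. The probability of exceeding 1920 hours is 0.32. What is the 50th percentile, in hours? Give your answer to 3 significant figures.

1170

e^(−λ·1920) = 0.32 ⇒ λ = −ln(0.32)/1920 = 0.000593455.
50th percentile: 1 − e^(−λt) = 0.5, t = −ln(0.5)/λ = 1167.99 hours.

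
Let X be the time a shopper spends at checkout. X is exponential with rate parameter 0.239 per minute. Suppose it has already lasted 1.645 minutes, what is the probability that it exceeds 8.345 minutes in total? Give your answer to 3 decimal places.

0.202

P(X > s+t | X > s) = e^(−λ(s+t))/e^(−λs) = e^(−λt), independent of s = 1.645.
P(X > 6.7) = e^(−1.6013) ≈ 0.202.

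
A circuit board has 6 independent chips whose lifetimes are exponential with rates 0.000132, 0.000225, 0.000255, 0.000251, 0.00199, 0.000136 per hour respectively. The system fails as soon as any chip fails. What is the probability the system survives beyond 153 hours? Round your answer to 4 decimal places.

0.6330

The time to first failure is exponential with rate Σλ = 0.000132 + 0.000225 + 0.000255 + 0.000251 + 0.00199 + 0.000136 = 0.002989.
P(min > 153) = e^(−0.002989·153) = e^(−0.45732) ≈ 0.6330.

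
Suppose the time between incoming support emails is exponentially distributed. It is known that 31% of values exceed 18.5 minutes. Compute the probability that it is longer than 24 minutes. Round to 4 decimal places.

0.2188

e^(−λ·18.5) = 0.31 ⇒ λ = −ln(0.31)/18.5 = 0.0633072.
P(X > 24) = e^(−0.0633072·24) = e^(−1.5194) ≈ 0.2188.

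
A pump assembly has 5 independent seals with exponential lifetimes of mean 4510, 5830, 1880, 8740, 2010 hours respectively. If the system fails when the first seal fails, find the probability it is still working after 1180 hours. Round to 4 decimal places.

The first failure time is exponential with rate Σλ_i = 1/4510 + 1/5830 + 1/1880 + 1/8740 + 1/2010 = 0.0015371 per hour.
P(min > 1180) = e^(−0.0015371·1180) = e^(−1.8138) ≈ 0.1630.

0.1630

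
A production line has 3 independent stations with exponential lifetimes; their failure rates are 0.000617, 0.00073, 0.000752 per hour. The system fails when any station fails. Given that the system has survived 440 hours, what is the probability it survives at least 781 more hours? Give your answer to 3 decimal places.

0.194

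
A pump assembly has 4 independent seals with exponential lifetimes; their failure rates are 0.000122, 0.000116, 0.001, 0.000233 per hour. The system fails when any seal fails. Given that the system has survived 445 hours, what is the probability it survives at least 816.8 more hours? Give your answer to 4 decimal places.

0.3007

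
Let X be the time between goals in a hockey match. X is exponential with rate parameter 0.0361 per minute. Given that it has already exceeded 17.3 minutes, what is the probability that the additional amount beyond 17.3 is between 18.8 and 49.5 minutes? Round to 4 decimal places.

0.3398

Memoryless: the residual past 17.3 is again Exp(λ).
P(18.8 < residual < 49.5) = e^(−λ·18.8) − e^(−λ·49.5) = 0.50729 − 0.16747 ≈ 0.3398.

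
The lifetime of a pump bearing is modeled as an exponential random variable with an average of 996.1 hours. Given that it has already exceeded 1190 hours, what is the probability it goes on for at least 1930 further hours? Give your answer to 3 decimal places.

0.144

The rate is λ = 1/996.1 = 0.00100392 per hour.
P(X > s+t | X > s) = e^(−λ(s+t))/e^(−λs) = e^(−λt), independent of s = 1190.
P(X > 1930) = e^(−1.9376) ≈ 0.144.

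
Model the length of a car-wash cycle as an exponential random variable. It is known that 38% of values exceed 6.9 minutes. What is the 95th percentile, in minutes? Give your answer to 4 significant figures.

e^(−λ·6.9) = 0.38 ⇒ λ = −ln(0.38)/6.9 = 0.14023.
95th percentile: 1 − e^(−λt) = 0.95, t = −ln(0.05)/λ = 21.3631 minutes.

21.36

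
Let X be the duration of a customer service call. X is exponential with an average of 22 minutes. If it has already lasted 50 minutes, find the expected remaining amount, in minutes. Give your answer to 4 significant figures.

The rate is λ = 1/22 = 0.0454545 per minute.
By memorylessness, the remaining amount past any threshold is again Exp(λ) with mean 1/λ = 22 minutes.

22.00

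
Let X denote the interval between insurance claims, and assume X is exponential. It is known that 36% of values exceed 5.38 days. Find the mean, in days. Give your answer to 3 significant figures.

5.27

e^(−λ·5.38) = 0.36 ⇒ λ = −ln(0.36)/5.38 = 0.189898.
Mean = 1/λ = 5.26598 days.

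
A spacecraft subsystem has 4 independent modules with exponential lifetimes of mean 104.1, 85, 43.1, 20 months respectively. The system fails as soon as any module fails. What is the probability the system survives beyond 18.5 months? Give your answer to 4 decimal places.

0.1738

The first failure time is exponential with rate Σλ_i = 1/104.1 + 1/85 + 1/43.1 + 1/20 = 0.0945727 per month.
P(min > 18.5) = e^(−0.0945727·18.5) = e^(−1.7496) ≈ 0.1738.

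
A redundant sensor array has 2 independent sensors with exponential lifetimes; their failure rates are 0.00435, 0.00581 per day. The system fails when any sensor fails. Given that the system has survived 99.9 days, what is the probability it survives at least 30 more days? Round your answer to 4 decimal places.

Time to first failure ~ Exp(Σλ) with Σλ = 0.01016.
By memorylessness, P(T > 99.9+30 | T > 99.9) = P(T > 30) = e^(−0.01016·30) ≈ 0.7373.

0.7373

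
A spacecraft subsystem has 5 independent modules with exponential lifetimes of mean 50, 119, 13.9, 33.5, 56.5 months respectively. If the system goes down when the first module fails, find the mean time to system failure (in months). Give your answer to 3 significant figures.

The first failure time is exponential with rate Σλ_i = 1/50 + 1/119 + 1/13.9 + 1/33.5 + 1/56.5 = 0.147896 per month.
E[min] = 1/Σλ = 1/0.147896 = 6.76152 months.

6.76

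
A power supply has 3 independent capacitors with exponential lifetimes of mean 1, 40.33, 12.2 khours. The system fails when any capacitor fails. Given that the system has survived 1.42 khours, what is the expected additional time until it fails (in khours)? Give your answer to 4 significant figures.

First-failure rate Σλ = 1/1 + 1/40.33 + 1/12.2 = 1.10676.
By memorylessness the expected residual is 1/Σλ = 0.903536 khours, regardless of the 1.42 already elapsed.

0.9035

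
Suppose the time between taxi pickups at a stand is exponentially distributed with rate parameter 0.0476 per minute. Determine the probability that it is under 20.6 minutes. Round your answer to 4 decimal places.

0.6249

P(X ≤ 20.6) = 1 − e^(−λ·20.6) = 1 − e^(−0.98056) ≈ 0.6249.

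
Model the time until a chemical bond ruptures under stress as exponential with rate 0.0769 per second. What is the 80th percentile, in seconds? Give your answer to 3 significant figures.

Set 1 − e^(−λt) = 0.8, so t = −ln(0.2)/λ = 1.6094/0.0769 ≈ 20.929 seconds.

20.9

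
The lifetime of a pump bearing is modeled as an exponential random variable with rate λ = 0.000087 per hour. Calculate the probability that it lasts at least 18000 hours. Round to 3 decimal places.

0.209

P(X > 18000) = e^(−λ·18000) = e^(−1.566) ≈ 0.209.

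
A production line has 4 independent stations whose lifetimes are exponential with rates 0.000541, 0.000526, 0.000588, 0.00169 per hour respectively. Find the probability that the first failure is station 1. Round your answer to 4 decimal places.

0.1617

The time to first failure is exponential with rate Σλ = 0.000541 + 0.000526 + 0.000588 + 0.00169 = 0.003345.
P(station 1 first) = λ_1/Σλ = 0.000541/0.003345 ≈ 0.1617.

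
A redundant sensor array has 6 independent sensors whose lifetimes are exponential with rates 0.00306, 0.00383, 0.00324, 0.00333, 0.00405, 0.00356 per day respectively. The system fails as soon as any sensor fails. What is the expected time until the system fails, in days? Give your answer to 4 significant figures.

47.46

The time to first failure is exponential with rate Σλ = 0.00306 + 0.00383 + 0.00324 + 0.00333 + 0.00405 + 0.00356 = 0.02107.
E[min] = 1/Σλ = 1/0.02107 = 47.4608 days.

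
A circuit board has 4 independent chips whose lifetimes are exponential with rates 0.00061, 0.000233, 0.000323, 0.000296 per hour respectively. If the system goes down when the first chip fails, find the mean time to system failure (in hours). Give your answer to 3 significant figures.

684

The time to first failure is exponential with rate Σλ = 0.00061 + 0.000233 + 0.000323 + 0.000296 = 0.001462.
E[min] = 1/Σλ = 1/0.001462 = 683.995 hours.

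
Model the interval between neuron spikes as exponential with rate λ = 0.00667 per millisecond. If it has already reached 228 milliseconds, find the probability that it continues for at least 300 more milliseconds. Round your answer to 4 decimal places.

0.1352

P(X > s+t | X > s) = e^(−λ(s+t))/e^(−λs) = e^(−λt), independent of s = 228.
P(X > 300) = e^(−2.001) ≈ 0.1352.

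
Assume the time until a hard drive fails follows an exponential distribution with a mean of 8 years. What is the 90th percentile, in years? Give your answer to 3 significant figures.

18.4

The rate is λ = 1/8 = 0.125 per year.
Set 1 − e^(−λt) = 0.9, so t = −ln(0.1)/λ = 2.3026/0.125 ≈ 18.4207 years.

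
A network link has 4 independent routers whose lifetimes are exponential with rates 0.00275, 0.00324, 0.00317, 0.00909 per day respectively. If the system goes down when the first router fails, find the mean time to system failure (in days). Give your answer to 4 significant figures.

The time to first failure is exponential with rate Σλ = 0.00275 + 0.00324 + 0.00317 + 0.00909 = 0.01825.
E[min] = 1/Σλ = 1/0.01825 = 54.7945 days.

54.79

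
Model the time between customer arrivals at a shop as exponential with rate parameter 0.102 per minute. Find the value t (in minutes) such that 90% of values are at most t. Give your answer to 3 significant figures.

22.6

Set 1 − e^(−λt) = 0.9, so t = −ln(0.1)/λ = 2.3026/0.102 ≈ 22.5744 minutes.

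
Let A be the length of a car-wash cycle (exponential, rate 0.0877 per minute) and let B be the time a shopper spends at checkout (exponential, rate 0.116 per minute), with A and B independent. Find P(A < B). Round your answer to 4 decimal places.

λ_1 = 0.0877, λ_2 = 0.116.
For independent exponentials, P(A < B) = λ_1/(λ_1+λ_2) = 0.0877/0.2037 ≈ 0.4305.

0.4305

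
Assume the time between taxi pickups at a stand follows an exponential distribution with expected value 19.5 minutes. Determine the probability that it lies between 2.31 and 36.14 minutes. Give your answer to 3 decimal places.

0.732

The rate is λ = 1/19.5 = 0.0512821 per minute.
P(2.31 < X < 36.14) = e^(−λ·2.31) − e^(−λ·36.14) = 0.88829 − 0.15671 ≈ 0.732.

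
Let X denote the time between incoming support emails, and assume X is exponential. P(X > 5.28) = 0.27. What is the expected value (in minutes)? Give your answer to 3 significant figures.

e^(−λ·5.28) = 0.27 ⇒ λ = −ln(0.27)/5.28 = 0.24798.
Mean = 1/λ = 4.03259 minutes.

4.03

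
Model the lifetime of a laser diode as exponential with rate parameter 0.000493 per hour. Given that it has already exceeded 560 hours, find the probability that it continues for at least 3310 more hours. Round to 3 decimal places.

0.196

P(X > s+t | X > s) = e^(−λ(s+t))/e^(−λs) = e^(−λt), independent of s = 560.
P(X > 3310) = e^(−1.6318) ≈ 0.196.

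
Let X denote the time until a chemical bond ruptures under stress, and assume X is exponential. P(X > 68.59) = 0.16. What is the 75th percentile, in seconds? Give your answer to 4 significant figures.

51.89

e^(−λ·68.59) = 0.16 ⇒ λ = −ln(0.16)/68.59 = 0.0267179.
75th percentile: 1 − e^(−λt) = 0.75, t = −ln(0.25)/λ = 51.8863 seconds.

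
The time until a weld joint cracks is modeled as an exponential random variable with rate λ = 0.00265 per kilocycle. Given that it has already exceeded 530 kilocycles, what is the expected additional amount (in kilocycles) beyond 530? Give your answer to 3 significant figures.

377

By memorylessness, the remaining amount past any threshold is again Exp(λ) with mean 1/λ = 377.358 kilocycles.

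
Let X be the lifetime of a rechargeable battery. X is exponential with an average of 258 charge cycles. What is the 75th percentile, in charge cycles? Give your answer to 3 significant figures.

358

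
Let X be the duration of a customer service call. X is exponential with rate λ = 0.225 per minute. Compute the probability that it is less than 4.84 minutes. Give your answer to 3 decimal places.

P(X ≤ 4.84) = 1 − e^(−λ·4.84) = 1 − e^(−1.089) ≈ 0.663.

0.663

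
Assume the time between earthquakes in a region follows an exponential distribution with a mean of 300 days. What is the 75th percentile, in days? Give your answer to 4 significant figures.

The rate is λ = 1/300 = 0.00333333 per day.
Set 1 − e^(−λt) = 0.75, so t = −ln(0.25)/λ = 1.3863/0.00333333 ≈ 415.888 days.

415.9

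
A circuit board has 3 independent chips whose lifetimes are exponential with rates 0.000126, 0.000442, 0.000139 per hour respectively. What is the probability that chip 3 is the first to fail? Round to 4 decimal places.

0.1966

The time to first failure is exponential with rate Σλ = 0.000126 + 0.000442 + 0.000139 = 0.000707.
P(chip 3 first) = λ_3/Σλ = 0.000139/0.000707 ≈ 0.1966.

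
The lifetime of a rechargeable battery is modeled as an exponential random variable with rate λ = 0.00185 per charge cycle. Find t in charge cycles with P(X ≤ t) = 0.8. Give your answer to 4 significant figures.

870.0

Set 1 − e^(−λt) = 0.8, so t = −ln(0.2)/λ = 1.6094/0.00185 ≈ 869.966 charge cycles.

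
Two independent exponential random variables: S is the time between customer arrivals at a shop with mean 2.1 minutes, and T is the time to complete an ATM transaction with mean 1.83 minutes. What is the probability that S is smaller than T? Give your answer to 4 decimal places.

λ_1 = 1/2.1 = 0.47619, λ_2 = 1/1.83 = 0.546448.
For independent exponentials, P(S < T) = λ_1/(λ_1+λ_2) = 0.47619/1.02264 ≈ 0.4656.

0.4656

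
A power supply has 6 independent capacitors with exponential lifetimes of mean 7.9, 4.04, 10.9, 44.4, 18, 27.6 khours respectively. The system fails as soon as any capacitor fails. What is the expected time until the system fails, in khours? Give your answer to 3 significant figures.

1.72

The first failure time is exponential with rate Σλ_i = 1/7.9 + 1/4.04 + 1/10.9 + 1/44.4 + 1/18 + 1/27.6 = 0.58016 per khour.
E[min] = 1/Σλ = 1/0.58016 = 1.72366 khours.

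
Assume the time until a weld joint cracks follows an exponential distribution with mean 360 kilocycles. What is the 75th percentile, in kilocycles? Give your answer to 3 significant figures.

499

The rate is λ = 1/360 = 0.00277778 per kilocycle.
Set 1 − e^(−λt) = 0.75, so t = −ln(0.25)/λ = 1.3863/0.00277778 ≈ 499.066 kilocycles.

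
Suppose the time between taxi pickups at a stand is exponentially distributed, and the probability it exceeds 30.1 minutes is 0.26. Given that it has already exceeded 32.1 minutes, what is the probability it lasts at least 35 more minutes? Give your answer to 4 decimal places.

From e^(−λ·30.1) = 0.26, λ = −ln(0.26)/30.1 = 0.0447533.
Memoryless: P(X > 32.1+35 | X > 32.1) = P(X > 35) = e^(−0.0447533·35) ≈ 0.2088.

0.2088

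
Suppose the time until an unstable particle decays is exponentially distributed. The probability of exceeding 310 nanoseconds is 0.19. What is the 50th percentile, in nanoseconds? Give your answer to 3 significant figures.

129

e^(−λ·310) = 0.19 ⇒ λ = −ln(0.19)/310 = 0.0053572.
50th percentile: 1 − e^(−λt) = 0.5, t = −ln(0.5)/λ = 129.386 nanoseconds.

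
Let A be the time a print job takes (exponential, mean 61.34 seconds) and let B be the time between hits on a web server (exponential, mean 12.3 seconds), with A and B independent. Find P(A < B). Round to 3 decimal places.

0.167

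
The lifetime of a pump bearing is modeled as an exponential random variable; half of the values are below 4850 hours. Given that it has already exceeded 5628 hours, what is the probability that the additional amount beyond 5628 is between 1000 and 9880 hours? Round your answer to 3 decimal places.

0.623

For an exponential, median = ln(2)/λ, so λ = ln 2 / 4850 = 0.000142917 per hour.
Memoryless: the residual past 5628 is again Exp(λ).
P(1000 < residual < 9880) = e^(−λ·1000) − e^(−λ·9880) = 0.86683 − 0.24365 ≈ 0.623.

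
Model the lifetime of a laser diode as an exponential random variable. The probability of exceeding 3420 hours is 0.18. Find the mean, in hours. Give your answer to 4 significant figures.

1994

e^(−λ·3420) = 0.18 ⇒ λ = −ln(0.18)/3420 = 0.000501403.
Mean = 1/λ = 1994.4 hours.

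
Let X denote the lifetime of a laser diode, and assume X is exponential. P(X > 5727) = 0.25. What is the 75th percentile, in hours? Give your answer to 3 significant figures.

e^(−λ·5727) = 0.25 ⇒ λ = −ln(0.25)/5727 = 0.000242063.
75th percentile: 1 − e^(−λt) = 0.75, t = −ln(0.25)/λ = 5727 hours.

5730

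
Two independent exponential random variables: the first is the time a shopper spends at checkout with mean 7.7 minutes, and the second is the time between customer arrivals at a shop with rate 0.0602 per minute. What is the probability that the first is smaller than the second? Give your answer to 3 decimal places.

0.683

λ_1 = 1/7.7 = 0.12987, λ_2 = 0.0602.
For independent exponentials, P(the first < the second) = λ_1/(λ_1+λ_2) = 0.12987/0.19007 ≈ 0.683.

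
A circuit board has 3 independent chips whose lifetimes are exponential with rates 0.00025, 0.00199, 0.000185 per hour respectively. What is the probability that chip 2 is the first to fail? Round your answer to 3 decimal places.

0.821

The time to first failure is exponential with rate Σλ = 0.00025 + 0.00199 + 0.000185 = 0.002425.
P(chip 2 first) = λ_2/Σλ = 0.00199/0.002425 ≈ 0.821.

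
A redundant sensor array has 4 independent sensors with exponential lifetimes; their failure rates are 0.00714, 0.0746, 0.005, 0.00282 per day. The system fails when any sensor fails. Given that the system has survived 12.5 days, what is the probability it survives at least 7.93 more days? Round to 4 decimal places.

0.4915

Time to first failure ~ Exp(Σλ) with Σλ = 0.08956.
By memorylessness, P(T > 12.5+7.93 | T > 12.5) = P(T > 7.93) = e^(−0.08956·7.93) ≈ 0.4915.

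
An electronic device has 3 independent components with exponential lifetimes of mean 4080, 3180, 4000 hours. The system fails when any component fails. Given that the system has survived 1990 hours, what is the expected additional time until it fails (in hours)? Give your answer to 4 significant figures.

First-failure rate Σλ = 1/4080 + 1/3180 + 1/4000 = 0.000809563.
By memorylessness the expected residual is 1/Σλ = 1235.23 hours, regardless of the 1990 already elapsed.

1235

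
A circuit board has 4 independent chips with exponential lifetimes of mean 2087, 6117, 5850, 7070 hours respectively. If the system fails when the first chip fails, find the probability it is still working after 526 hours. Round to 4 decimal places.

The first failure time is exponential with rate Σλ_i = 1/2087 + 1/6117 + 1/5850 + 1/7070 = 0.000955018 per hour.
P(min > 526) = e^(−0.000955018·526) = e^(−0.50234) ≈ 0.6051.

0.6051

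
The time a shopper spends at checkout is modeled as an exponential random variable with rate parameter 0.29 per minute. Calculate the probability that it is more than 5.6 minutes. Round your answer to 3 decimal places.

P(X > 5.6) = e^(−λ·5.6) = e^(−1.624) ≈ 0.197.

0.197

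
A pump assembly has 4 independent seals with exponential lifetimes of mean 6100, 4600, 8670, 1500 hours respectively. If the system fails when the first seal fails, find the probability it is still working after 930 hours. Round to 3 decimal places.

The first failure time is exponential with rate Σλ_i = 1/6100 + 1/4600 + 1/8670 + 1/1500 = 0.00116333 per hour.
P(min > 930) = e^(−0.00116333·930) = e^(−1.0819) ≈ 0.339.

0.339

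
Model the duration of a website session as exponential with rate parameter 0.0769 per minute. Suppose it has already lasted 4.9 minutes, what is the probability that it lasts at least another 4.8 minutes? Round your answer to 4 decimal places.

0.6913

By the memoryless property, P(X > 4.9+4.8 | X > 4.9) = P(X > 4.8).
P(X > 4.8) = e^(−0.36912) ≈ 0.6913.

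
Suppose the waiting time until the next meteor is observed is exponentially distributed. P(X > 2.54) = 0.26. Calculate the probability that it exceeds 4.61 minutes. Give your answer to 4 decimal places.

0.0867

e^(−λ·2.54) = 0.26 ⇒ λ = −ln(0.26)/2.54 = 0.530344.
P(X > 4.61) = e^(−0.530344·4.61) = e^(−2.4449) ≈ 0.0867.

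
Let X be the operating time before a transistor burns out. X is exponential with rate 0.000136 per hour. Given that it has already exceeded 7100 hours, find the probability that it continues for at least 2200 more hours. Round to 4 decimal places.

0.7414

P(X > s+t | X > s) = e^(−λ(s+t))/e^(−λs) = e^(−λt), independent of s = 7100.
P(X > 2200) = e^(−0.2992) ≈ 0.7414.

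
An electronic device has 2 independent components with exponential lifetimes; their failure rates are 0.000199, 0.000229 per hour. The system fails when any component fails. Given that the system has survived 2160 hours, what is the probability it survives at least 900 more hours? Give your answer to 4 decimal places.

0.6803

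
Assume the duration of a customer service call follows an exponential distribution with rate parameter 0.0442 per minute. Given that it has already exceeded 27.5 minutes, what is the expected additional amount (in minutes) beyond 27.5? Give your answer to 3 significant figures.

22.6

By memorylessness, the remaining amount past any threshold is again Exp(λ) with mean 1/λ = 22.6244 minutes.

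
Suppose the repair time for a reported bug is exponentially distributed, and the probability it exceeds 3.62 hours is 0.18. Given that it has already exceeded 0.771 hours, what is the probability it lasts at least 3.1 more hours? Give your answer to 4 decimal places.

From e^(−λ·3.62) = 0.18, λ = −ln(0.18)/3.62 = 0.473701.
Memoryless: P(X > 0.771+3.1 | X > 0.771) = P(X > 3.1) = e^(−0.473701·3.1) ≈ 0.2303.

0.2303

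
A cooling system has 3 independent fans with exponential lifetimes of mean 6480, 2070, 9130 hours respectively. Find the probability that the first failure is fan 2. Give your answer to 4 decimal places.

0.6468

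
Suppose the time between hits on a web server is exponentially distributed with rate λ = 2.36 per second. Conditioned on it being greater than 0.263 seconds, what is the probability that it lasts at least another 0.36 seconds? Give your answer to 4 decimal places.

0.4276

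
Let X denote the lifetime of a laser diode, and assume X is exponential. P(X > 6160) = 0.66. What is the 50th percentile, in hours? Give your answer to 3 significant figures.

10300

e^(−λ·6160) = 0.66 ⇒ λ = −ln(0.66)/6160 = 0.0000674538.
50th percentile: 1 − e^(−λt) = 0.5, t = −ln(0.5)/λ = 10275.9 hours.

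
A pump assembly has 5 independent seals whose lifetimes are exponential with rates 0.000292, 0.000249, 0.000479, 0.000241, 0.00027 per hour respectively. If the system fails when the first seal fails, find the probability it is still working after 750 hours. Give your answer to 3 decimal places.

0.317

The time to first failure is exponential with rate Σλ = 0.000292 + 0.000249 + 0.000479 + 0.000241 + 0.00027 = 0.001531.
P(min > 750) = e^(−0.001531·750) = e^(−1.1482) ≈ 0.317.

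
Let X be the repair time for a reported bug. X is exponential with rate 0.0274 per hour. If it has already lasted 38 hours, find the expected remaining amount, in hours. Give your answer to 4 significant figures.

36.50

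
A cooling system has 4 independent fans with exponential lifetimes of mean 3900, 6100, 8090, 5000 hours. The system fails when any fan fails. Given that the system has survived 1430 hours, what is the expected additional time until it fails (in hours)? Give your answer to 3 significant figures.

1340

First-failure rate Σλ = 1/3900 + 1/6100 + 1/8090 + 1/5000 = 0.000743954.
By memorylessness the expected residual is 1/Σλ = 1344.17 hours, regardless of the 1430 already elapsed.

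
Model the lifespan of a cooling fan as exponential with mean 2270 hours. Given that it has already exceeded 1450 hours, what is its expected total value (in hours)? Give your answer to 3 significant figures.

3720

The rate is λ = 1/2270 = 0.000440529 per hour.
By memorylessness, E[X | X > 1450] = 1450 + 1/λ = 1450 + 2270 = 3720 hours.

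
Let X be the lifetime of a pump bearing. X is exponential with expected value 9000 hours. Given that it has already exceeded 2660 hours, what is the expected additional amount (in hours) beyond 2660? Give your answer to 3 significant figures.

The rate is λ = 1/9000 = 0.000111111 per hour.
By memorylessness, the remaining amount past any threshold is again Exp(λ) with mean 1/λ = 9000 hours.

9000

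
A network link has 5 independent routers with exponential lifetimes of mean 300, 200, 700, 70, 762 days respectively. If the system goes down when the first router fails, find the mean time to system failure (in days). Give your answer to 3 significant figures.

39.4

The first failure time is exponential with rate Σλ_i = 1/300 + 1/200 + 1/700 + 1/70 + 1/762 = 0.02536 per day.
E[min] = 1/Σλ = 1/0.02536 = 39.4322 days.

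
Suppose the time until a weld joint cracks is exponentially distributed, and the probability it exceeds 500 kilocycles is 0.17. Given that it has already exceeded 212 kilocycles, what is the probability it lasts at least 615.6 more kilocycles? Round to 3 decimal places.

From e^(−λ·500) = 0.17, λ = −ln(0.17)/500 = 0.00354391.
Memoryless: P(X > 212+615.6 | X > 212) = P(X > 615.6) = e^(−0.00354391·615.6) ≈ 0.113.

0.113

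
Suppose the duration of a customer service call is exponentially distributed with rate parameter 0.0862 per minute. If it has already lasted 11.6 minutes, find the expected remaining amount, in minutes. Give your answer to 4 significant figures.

By memorylessness, the remaining amount past any threshold is again Exp(λ) with mean 1/λ = 11.6009 minutes.

11.60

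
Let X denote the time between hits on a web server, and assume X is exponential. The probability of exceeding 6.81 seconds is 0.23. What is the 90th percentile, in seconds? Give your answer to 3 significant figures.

e^(−λ·6.81) = 0.23 ⇒ λ = −ln(0.23)/6.81 = 0.215811.
90th percentile: 1 − e^(−λt) = 0.9, t = −ln(0.1)/λ = 10.6694 seconds.

10.7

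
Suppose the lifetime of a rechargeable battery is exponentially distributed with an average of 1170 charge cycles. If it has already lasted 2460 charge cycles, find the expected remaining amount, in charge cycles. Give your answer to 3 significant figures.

The rate is λ = 1/1170 = 0.000854701 per charge cycle.
By memorylessness, the remaining amount past any threshold is again Exp(λ) with mean 1/λ = 1170 charge cycles.

1170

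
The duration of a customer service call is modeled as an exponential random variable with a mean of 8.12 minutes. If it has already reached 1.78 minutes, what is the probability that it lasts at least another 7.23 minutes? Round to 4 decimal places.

0.4105

The rate is λ = 1/8.12 = 0.123153 per minute.
The exponential is memoryless, so the remaining time is again Exp(λ): the condition X > 1.78 is irrelevant.
P(X > 7.23) = e^(−0.89039) ≈ 0.4105.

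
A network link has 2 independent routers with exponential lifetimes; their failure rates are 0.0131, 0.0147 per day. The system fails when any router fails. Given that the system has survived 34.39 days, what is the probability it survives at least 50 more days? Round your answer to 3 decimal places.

0.249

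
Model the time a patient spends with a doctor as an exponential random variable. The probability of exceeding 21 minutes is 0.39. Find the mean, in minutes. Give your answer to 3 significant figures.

22.3

e^(−λ·21) = 0.39 ⇒ λ = −ln(0.39)/21 = 0.0448385.
Mean = 1/λ = 22.3023 minutes.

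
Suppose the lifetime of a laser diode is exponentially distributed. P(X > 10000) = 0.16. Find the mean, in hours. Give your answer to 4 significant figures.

e^(−λ·10000) = 0.16 ⇒ λ = −ln(0.16)/10000 = 0.000183258.
Mean = 1/λ = 5456.78 hours.

5457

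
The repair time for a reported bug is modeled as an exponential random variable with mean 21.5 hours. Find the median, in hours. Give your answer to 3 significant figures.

The rate is λ = 1/21.5 = 0.0465116 per hour.
Set 1 − e^(−λt) = 0.5, so t = −ln(0.5)/λ = 0.69315/0.0465116 ≈ 14.9027 hours.

14.9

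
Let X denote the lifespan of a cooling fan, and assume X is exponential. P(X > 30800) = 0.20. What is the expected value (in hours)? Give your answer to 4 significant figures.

19140

e^(−λ·30800) = 0.20 ⇒ λ = −ln(0.20)/30800 = 0.0000522545.
Mean = 1/λ = 19137.1 hours.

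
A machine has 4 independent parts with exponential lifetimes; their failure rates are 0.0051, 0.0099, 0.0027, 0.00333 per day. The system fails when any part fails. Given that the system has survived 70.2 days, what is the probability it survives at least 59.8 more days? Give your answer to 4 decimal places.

0.2843

Time to first failure ~ Exp(Σλ) with Σλ = 0.02103.
By memorylessness, P(T > 70.2+59.8 | T > 70.2) = P(T > 59.8) = e^(−0.02103·59.8) ≈ 0.2843.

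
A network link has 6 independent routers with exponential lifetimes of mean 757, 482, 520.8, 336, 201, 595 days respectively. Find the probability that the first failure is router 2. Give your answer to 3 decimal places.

Rates: λ_i = 1/mean_i → 0.001321, 0.00207469, 0.00192012, 0.00297619, 0.00497512, 0.00168067; Σλ = 0.0149478.
P(router 2 first) = λ_2/Σλ = 0.00207469/0.0149478 ≈ 0.139.

0.139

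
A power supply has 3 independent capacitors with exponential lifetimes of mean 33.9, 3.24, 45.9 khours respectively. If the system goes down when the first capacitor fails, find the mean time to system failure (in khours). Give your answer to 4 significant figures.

2.778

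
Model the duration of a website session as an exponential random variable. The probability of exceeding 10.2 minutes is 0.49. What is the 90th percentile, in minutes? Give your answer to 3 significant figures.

e^(−λ·10.2) = 0.49 ⇒ λ = −ln(0.49)/10.2 = 0.0699363.
90th percentile: 1 − e^(−λt) = 0.9, t = −ln(0.1)/λ = 32.9241 minutes.

32.9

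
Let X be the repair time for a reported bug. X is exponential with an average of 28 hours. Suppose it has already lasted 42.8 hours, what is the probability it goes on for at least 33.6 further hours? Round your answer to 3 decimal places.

0.301

The rate is λ = 1/28 = 0.0357143 per hour.
P(X > s+t | X > s) = e^(−λ(s+t))/e^(−λs) = e^(−λt), independent of s = 42.8.
P(X > 33.6) = e^(−1.2) ≈ 0.301.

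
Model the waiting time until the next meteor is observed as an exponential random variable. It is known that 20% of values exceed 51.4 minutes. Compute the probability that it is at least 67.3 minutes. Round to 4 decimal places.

0.1216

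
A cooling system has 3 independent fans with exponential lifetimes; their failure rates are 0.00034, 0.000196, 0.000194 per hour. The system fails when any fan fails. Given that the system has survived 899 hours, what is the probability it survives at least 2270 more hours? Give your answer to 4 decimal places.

Time to first failure ~ Exp(Σλ) with Σλ = 0.00073.
By memorylessness, P(T > 899+2270 | T > 899) = P(T > 2270) = e^(−0.00073·2270) ≈ 0.1907.

0.1907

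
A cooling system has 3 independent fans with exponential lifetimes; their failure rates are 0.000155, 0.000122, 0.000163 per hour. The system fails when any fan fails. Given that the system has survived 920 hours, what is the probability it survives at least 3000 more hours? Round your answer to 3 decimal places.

Time to first failure ~ Exp(Σλ) with Σλ = 0.00044.
By memorylessness, P(T > 920+3000 | T > 920) = P(T > 3000) = e^(−0.00044·3000) ≈ 0.267.

0.267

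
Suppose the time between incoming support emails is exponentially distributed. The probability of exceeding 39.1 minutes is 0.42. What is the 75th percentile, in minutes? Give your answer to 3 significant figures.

e^(−λ·39.1) = 0.42 ⇒ λ = −ln(0.42)/39.1 = 0.0221867.
75th percentile: 1 − e^(−λt) = 0.75, t = −ln(0.25)/λ = 62.4831 minutes.

62.5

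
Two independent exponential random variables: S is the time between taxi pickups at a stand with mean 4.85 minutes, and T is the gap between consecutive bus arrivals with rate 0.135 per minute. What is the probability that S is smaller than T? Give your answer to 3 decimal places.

λ_1 = 1/4.85 = 0.206186, λ_2 = 0.135.
For independent exponentials, P(S < T) = λ_1/(λ_1+λ_2) = 0.206186/0.341186 ≈ 0.604.

0.604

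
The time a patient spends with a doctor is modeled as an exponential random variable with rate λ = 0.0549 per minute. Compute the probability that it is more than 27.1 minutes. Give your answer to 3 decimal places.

P(X > 27.1) = e^(−λ·27.1) = e^(−1.4878) ≈ 0.226.

0.226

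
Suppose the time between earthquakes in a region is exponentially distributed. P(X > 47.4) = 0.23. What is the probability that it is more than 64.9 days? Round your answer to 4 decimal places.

e^(−λ·47.4) = 0.23 ⇒ λ = −ln(0.23)/47.4 = 0.0310058.
P(X > 64.9) = e^(−0.0310058·64.9) = e^(−2.0123) ≈ 0.1337.

0.1337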